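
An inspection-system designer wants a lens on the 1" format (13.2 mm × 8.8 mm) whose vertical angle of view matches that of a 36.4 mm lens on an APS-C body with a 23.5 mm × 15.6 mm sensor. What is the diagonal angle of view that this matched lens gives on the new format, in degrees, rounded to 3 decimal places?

42.244°

Equal vertical AOV ⇒ f₂ = f₁ · 8.8/15.6 = 36.4 × 0.56410 ≈ 20.5333 mm.
Sensor diagonal = √(13.2² + 8.8²) = √251.6800 ≈ 15.8644 mm.
Diagonal AOV on the new format = 2·arctan(15.8644 / (2 × 20.5333)) = 2·arctan(0.38631) ≈ 42.2440°.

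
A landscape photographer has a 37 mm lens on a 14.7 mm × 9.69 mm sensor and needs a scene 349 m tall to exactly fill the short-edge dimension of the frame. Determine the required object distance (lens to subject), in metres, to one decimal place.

1332.6 m

W: 349 m = 349000 mm.
Magnification m = h/W = dᵢ/dₒ; combined with 1/f = 1/dₒ + 1/dᵢ this gives dₒ = f·(1 + W/h).
dₒ = 37 mm × (1 + 349000/9.69) = 37 × 36017.5119 ≈ 1332647.939 mm = 1332.65 m.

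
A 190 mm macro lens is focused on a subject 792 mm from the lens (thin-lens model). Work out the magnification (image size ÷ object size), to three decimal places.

Thin lens: 1/f = 1/dₒ + 1/dᵢ → 1/dᵢ = 1/190 − 1/792 = 0.0040005 mm⁻¹, so dᵢ ≈ 249.9668 mm.
Magnification m = dᵢ/dₒ = 249.9668/792 ≈ 0.31561.

0.316×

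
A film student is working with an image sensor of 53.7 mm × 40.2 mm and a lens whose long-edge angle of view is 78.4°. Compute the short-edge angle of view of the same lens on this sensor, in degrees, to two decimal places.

62.81°

From the long-edge AOV: f = 53.7 / (2·tan(39.2°)) = 53.7 / 1.63116 ≈ 32.9214 mm.
Short-edge AOV = 2·arctan(40.2 / (2 × 32.9214)) = 2·arctan(0.61055) ≈ 62.8120°.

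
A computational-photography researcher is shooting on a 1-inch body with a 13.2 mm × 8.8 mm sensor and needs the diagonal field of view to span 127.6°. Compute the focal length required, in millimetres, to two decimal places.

3.90 mm

Sensor diagonal = √(13.2² + 8.8²) = √251.6800 ≈ 15.8644 mm.
From α = 2·arctan(d/2f) we get f = d / (2·tan(α/2)).
With d = 15.8644 mm and α/2 = 63.8°, tan(α/2) ≈ 2.03227, so f ≈ 15.8644 / 4.06454 ≈ 3.9031 mm.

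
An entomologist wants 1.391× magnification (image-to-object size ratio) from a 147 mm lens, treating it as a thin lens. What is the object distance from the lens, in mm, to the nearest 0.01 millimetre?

With m = dᵢ/dₒ and 1/f = 1/dₒ + 1/dᵢ, substituting dᵢ = m·dₒ gives 1/f = (1 + 1/m)/dₒ, hence dₒ = f·(1 + 1/m).
dₒ = 147 × (1 + 1/1.391) = 147 × 1.71891 ≈ 252.679 mm.

252.68 mm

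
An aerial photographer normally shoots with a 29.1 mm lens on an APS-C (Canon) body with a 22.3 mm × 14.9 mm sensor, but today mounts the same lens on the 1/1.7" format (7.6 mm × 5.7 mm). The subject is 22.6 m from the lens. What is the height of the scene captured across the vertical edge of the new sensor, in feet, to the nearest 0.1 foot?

14.5 ft

The focal length stays 29.1 mm; the relevant sensor dimension is now h = 5.7 mm. Object distance dₒ = 22.6 m = 22600 mm.
Thin-lens field height W = h·(dₒ − f)/f = 5.7 × (22600 − 29.1)/29.1 ≈ 4421.104 mm = 4421.104/304.8 ft = 14.5049 ft.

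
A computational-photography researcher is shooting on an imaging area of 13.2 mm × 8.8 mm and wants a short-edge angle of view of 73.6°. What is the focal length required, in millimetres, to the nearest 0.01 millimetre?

5.88 mm

From α = 2·arctan(h/2f) we get f = h / (2·tan(α/2)).
With h = 8.8 mm and α/2 = 36.8°, tan(α/2) ≈ 0.74810, so f ≈ 8.8 / 1.49619 ≈ 5.8816 mm.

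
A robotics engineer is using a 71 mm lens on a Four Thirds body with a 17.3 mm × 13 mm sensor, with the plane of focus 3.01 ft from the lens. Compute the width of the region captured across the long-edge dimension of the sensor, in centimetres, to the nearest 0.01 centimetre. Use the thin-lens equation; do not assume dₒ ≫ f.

dₒ: 3.01 ft × 304.8 mm/ft = 917.45 mm.
Similar triangles through the lens centre give W/dₒ = w/dᵢ; with 1/f = 1/dₒ + 1/dᵢ this gives W = w·(dₒ − f)/f.
W = 17.3 mm × (917.448 − 71) / 71 = 17.3 × 11.9218 ≈ 206.247 mm = 20.6247 cm.

20.62 cm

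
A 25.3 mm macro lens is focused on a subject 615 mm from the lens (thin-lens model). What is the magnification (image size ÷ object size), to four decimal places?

0.0429×

Thin lens: 1/f = 1/dₒ + 1/dᵢ → 1/dᵢ = 1/25.3 − 1/615 = 0.0378997 mm⁻¹, so dᵢ ≈ 26.3855 mm.
Magnification m = dᵢ/dₒ = 26.3855/615 ≈ 0.04290.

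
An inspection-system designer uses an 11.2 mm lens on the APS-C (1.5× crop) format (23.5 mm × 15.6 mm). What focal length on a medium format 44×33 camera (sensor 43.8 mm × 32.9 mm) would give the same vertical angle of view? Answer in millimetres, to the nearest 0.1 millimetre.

Equal angle of view means equal height/f ratio, so f₂ = f₁ · (height₂/height₁) = 11.2 × 32.9/15.6.
f₂ = 11.2 × 2.10897 ≈ 23.621 mm.

23.6 mm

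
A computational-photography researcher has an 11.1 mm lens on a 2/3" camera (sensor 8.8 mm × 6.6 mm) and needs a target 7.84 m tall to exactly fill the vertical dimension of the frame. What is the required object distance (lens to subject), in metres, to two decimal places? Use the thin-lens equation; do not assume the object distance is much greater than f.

W: 7.84 m = 7840 mm.
Magnification m = h/W = dᵢ/dₒ; combined with 1/f = 1/dₒ + 1/dᵢ this gives dₒ = f·(1 + W/h).
dₒ = 11.1 mm × (1 + 7840/6.6) = 11.1 × 1188.8788 ≈ 13196.555 mm = 13.1966 m.

13.20 m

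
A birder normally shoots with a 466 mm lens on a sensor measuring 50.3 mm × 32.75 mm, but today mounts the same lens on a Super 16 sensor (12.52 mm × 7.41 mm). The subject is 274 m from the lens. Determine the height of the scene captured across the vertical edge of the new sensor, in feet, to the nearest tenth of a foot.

The focal length stays 466 mm; the relevant sensor dimension is now h = 7.41 mm. Object distance dₒ = 274 m = 274000 mm.
Thin-lens field height W = h·(dₒ − f)/f = 7.41 × (274000 − 466)/466 ≈ 4349.543 mm = 4349.543/304.8 ft = 14.2702 ft.

14.3 ft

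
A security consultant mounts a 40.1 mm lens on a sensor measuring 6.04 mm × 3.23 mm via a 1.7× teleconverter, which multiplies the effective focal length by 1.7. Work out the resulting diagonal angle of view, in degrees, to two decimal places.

Effective focal length f = 40.1 × 1.7 = 68.17 mm.
Sensor diagonal = √(6.04² + 3.23²) = √46.9145 ≈ 6.8494 mm.
α = 2·arctan(6.849 / (2 × 68.17)) = 2·arctan(0.05024) ≈ 5.7520°.

5.75°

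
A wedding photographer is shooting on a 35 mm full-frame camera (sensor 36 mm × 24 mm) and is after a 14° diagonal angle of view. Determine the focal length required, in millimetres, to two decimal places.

Sensor diagonal = √(36² + 24²) = √1872.0000 ≈ 43.2666 mm.
From α = 2·arctan(d/2f) we get f = d / (2·tan(α/2)).
With d = 43.2666 mm and α/2 = 7°, tan(α/2) ≈ 0.12278, so f ≈ 43.2666 / 0.24557 ≈ 176.1892 mm.

176.19 mm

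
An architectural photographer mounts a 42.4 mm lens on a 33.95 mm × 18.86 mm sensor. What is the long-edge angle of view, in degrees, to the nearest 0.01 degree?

43.64°

Angle of view α = 2·arctan(w/2f) with w = 33.95 mm and f = 42.4 mm.
w/2f = 0.40035; arctan(0.40035) ≈ 21.8189°, so α ≈ 43.6378°.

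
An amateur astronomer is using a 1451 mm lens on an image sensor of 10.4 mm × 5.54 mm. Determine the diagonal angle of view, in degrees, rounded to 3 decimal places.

0.465°

Sensor diagonal = √(10.4² + 5.54²) = √138.8516 ≈ 11.7835 mm.
Angle of view α = 2·arctan(d/2f) with d = 11.7835 mm and f = 1451 mm.
d/2f = 0.00406; arctan(0.00406) ≈ 0.2326°, so α ≈ 0.4653°.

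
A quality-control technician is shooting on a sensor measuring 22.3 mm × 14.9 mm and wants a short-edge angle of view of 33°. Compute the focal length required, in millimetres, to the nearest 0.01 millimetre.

25.15 mm

From α = 2·arctan(h/2f) we get f = h / (2·tan(α/2)).
With h = 14.9 mm and α/2 = 16.5°, tan(α/2) ≈ 0.29621, so f ≈ 14.9 / 0.59243 ≈ 25.1508 mm.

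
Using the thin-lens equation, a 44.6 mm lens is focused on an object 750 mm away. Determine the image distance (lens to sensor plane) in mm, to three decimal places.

1/dᵢ = 1/f − 1/dₒ = 1/44.6 − 1/750 = 0.0210882 mm⁻¹.
dᵢ = 1/0.0210882 ≈ 47.4199 mm.

47.420 mm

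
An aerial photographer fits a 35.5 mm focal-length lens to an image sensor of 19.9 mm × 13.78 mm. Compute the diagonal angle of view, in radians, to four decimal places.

0.6571 rad

Sensor diagonal = √(19.9² + 13.78²) = √585.8984 ≈ 24.2053 mm.
Angle of view α = 2·arctan(d/2f) with d = 24.2053 mm and f = 35.5 mm.
d/2f = 0.34092; arctan(0.34092) ≈ 0.3286 rad, so α ≈ 0.6571 rad.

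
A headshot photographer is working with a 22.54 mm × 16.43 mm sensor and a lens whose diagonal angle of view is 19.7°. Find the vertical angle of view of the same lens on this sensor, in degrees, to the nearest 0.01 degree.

11.68°

Sensor diagonal = √(22.54² + 16.43²) = √777.9965 ≈ 27.8926 mm.
From the diagonal AOV: f = 27.8926 / (2·tan(9.85°)) = 27.8926 / 0.34726 ≈ 80.3225 mm.
Vertical AOV = 2·arctan(16.43 / (2 × 80.3225)) = 2·arctan(0.10228) ≈ 11.6793°.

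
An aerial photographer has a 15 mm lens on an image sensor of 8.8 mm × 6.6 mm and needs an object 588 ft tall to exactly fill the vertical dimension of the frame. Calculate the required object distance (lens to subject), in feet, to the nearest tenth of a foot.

W: 588 ft × 304.8 mm/ft = 179222.39 mm.
Magnification m = h/W = dᵢ/dₒ; combined with 1/f = 1/dₒ + 1/dᵢ this gives dₒ = f·(1 + W/h).
dₒ = 15 mm × (1 + 179222/6.6) = 15 × 27155.9082 ≈ 407338.623 mm = 407338.623/304.8 ft = 1336.41 ft.

1336.4 ft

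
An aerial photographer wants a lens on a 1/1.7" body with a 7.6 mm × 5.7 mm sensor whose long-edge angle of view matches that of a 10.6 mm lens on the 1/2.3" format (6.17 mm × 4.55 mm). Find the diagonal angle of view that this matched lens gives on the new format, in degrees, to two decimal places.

Equal long-edge AOV ⇒ f₂ = f₁ · 7.6/6.17 = 10.6 × 1.23177 ≈ 13.0567 mm.
Sensor diagonal = √(7.6² + 5.7²) = √90.2500 ≈ 9.5000 mm.
Diagonal AOV on the new format = 2·arctan(9.5000 / (2 × 13.0567)) = 2·arctan(0.36380) ≈ 39.9825°.

39.98°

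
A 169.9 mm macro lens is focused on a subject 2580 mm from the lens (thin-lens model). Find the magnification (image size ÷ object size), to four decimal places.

Thin lens: 1/f = 1/dₒ + 1/dᵢ → 1/dᵢ = 1/169.9 − 1/2580 = 0.0054982 mm⁻¹, so dᵢ ≈ 181.8771 mm.
Magnification m = dᵢ/dₒ = 181.8771/2580 ≈ 0.07050.

0.0705×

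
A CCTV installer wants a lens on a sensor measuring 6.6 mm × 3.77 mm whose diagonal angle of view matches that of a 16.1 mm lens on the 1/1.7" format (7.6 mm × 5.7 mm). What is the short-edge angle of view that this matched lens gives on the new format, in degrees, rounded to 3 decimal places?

Sensor diagonal = √(7.6² + 5.7²) = √90.2500 ≈ 9.5000 mm.
Sensor diagonal = √(6.6² + 3.77²) = √57.7729 ≈ 7.6008 mm.
Equal diagonal AOV ⇒ f₂ = f₁ · 7.6008/9.5000 = 16.1 × 0.80009 ≈ 12.8814 mm.
Short-edge AOV on the new format = 2·arctan(3.77 / (2 × 12.8814)) = 2·arctan(0.14633) ≈ 16.6505°.

16.651°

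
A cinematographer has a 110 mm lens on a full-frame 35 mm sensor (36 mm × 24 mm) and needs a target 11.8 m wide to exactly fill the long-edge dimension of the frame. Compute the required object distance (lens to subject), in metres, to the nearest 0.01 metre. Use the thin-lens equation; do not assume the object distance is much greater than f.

W: 11.8 m = 11800 mm.
Magnification m = w/W = dᵢ/dₒ; combined with 1/f = 1/dₒ + 1/dᵢ this gives dₒ = f·(1 + W/w).
dₒ = 110 mm × (1 + 11800/36) = 110 × 328.7778 ≈ 36165.556 mm = 36.1656 m.

36.17 m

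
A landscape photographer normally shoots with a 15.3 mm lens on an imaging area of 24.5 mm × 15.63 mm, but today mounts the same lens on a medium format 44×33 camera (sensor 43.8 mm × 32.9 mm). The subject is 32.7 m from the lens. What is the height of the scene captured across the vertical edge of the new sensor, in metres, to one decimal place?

The focal length stays 15.3 mm; the relevant sensor dimension is now h = 32.9 mm. Object distance dₒ = 32.7 m = 32700 mm.
Thin-lens field height W = h·(dₒ − f)/f = 32.9 × (32700 − 15.3)/15.3 ≈ 70282.786 mm = 70.2828 m.

70.3 m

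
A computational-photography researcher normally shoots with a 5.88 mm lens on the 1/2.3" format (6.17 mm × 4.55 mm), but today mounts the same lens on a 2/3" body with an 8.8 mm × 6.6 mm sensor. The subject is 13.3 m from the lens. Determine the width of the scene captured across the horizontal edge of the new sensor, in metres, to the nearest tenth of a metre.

19.9 m

The focal length stays 5.88 mm; the relevant sensor dimension is now w = 8.8 mm. Object distance dₒ = 13.3 m = 13300 mm.
Thin-lens field width W = w·(dₒ − f)/f = 8.8 × (13300 − 5.88)/5.88 ≈ 19895.962 mm = 19.896 m.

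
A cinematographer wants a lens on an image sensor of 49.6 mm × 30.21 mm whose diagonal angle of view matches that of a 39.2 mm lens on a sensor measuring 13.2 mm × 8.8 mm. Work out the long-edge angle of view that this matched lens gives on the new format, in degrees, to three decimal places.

Sensor diagonal = √(13.2² + 8.8²) = √251.6800 ≈ 15.8644 mm.
Sensor diagonal = √(49.6² + 30.21²) = √3372.8041 ≈ 58.0758 mm.
Equal diagonal AOV ⇒ f₂ = f₁ · 58.0758/15.8644 = 39.2 × 3.66076 ≈ 143.5018 mm.
Long-edge AOV on the new format = 2·arctan(49.6 / (2 × 143.5018)) = 2·arctan(0.17282) ≈ 19.6100°.

19.610°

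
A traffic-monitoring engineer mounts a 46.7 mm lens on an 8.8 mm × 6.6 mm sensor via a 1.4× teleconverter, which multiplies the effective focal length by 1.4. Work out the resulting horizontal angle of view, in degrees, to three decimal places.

Effective focal length f = 46.7 × 1.4 = 65.38 mm.
α = 2·arctan(8.8 / (2 × 65.38)) = 2·arctan(0.06730) ≈ 7.7003°.

7.700°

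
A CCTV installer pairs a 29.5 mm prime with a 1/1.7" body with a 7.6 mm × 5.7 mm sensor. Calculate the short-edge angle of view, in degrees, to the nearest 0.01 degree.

Angle of view α = 2·arctan(h/2f) with h = 5.7 mm and f = 29.5 mm.
h/2f = 0.09661; arctan(0.09661) ≈ 5.5182°, so α ≈ 11.0365°.

11.04°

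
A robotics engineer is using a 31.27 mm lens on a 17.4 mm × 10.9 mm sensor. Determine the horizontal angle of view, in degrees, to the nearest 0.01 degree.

Angle of view α = 2·arctan(w/2f) with w = 17.4 mm and f = 31.27 mm.
w/2f = 0.27822; arctan(0.27822) ≈ 15.5477°, so α ≈ 31.0955°.

31.10°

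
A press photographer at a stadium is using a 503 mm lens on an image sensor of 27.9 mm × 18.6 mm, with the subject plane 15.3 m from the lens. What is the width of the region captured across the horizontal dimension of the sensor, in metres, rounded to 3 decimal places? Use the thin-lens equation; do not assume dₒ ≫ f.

0.821 m

dₒ: 15.3 m = 15300 mm.
Similar triangles through the lens centre give W/dₒ = w/dᵢ; with 1/f = 1/dₒ + 1/dᵢ this gives W = w·(dₒ − f)/f.
W = 27.9 mm × (15300 − 503) / 503 = 27.9 × 29.4175 ≈ 820.748 mm = 0.820748 m.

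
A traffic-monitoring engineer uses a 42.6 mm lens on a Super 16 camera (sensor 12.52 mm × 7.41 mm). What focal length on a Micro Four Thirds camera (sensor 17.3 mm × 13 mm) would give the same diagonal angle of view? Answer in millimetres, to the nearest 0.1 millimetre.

Sensor diagonal = √(12.52² + 7.41²) = √211.6585 ≈ 14.5485 mm.
Sensor diagonal = √(17.3² + 13²) = √468.2900 ≈ 21.6400 mm.
Equal angle of view means equal diagonal/f ratio, so f₂ = f₁ · (diagonal₂/diagonal₁) = 42.6 × 21.6400/14.5485.
f₂ = 42.6 × 1.48744 ≈ 63.365 mm.

63.4 mm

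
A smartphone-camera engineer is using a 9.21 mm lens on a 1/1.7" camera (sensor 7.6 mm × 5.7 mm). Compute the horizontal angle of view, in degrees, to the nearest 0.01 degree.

44.84°

Angle of view α = 2·arctan(w/2f) with w = 7.6 mm and f = 9.21 mm.
w/2f = 0.41260; arctan(0.41260) ≈ 22.4208°, so α ≈ 44.8416°.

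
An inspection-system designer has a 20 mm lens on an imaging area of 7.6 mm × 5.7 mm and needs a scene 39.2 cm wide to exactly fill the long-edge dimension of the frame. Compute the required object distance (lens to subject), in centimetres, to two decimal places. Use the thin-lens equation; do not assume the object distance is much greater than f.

W: 39.2 cm = 392 mm.
Magnification m = w/W = dᵢ/dₒ; combined with 1/f = 1/dₒ + 1/dᵢ this gives dₒ = f·(1 + W/w).
dₒ = 20 mm × (1 + 392/7.6) = 20 × 52.5789 ≈ 1051.579 mm = 105.158 cm.

105.16 cm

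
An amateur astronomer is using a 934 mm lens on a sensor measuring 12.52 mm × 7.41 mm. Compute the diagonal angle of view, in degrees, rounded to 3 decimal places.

0.892°

Sensor diagonal = √(12.52² + 7.41²) = √211.6585 ≈ 14.5485 mm.
Angle of view α = 2·arctan(d/2f) with d = 14.5485 mm and f = 934 mm.
d/2f = 0.00779; arctan(0.00779) ≈ 0.4462°, so α ≈ 0.8925°.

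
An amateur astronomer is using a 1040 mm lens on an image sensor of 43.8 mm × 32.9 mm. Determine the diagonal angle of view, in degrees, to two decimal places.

3.02°

Sensor diagonal = √(43.8² + 32.9²) = √3000.8500 ≈ 54.7800 mm.
Angle of view α = 2·arctan(d/2f) with d = 54.7800 mm and f = 1040 mm.
d/2f = 0.02634; arctan(0.02634) ≈ 1.5086°, so α ≈ 3.0172°.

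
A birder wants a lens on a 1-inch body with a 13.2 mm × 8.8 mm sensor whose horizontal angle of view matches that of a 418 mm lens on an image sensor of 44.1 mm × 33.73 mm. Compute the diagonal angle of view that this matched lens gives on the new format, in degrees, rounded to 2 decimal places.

Equal horizontal AOV ⇒ f₂ = f₁ · 13.2/44.1 = 418 × 0.29932 ≈ 125.1156 mm.
Sensor diagonal = √(13.2² + 8.8²) = √251.6800 ≈ 15.8644 mm.
Diagonal AOV on the new format = 2·arctan(15.8644 / (2 × 125.1156)) = 2·arctan(0.06340) ≈ 7.2553°.

7.26°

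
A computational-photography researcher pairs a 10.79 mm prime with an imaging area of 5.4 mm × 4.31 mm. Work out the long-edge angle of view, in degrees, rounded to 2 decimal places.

28.10°

Angle of view α = 2·arctan(w/2f) with w = 5.4 mm and f = 10.79 mm.
w/2f = 0.25023; arctan(0.25023) ≈ 14.0487°, so α ≈ 28.0975°.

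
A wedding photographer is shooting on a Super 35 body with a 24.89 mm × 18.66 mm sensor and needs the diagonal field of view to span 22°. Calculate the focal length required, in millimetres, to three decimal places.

Sensor diagonal = √(24.89² + 18.66²) = √967.7077 ≈ 31.1080 mm.
From α = 2·arctan(d/2f) we get f = d / (2·tan(α/2)).
With d = 31.1080 mm and α/2 = 11°, tan(α/2) ≈ 0.19438, so f ≈ 31.1080 / 0.38876 ≈ 80.0184 mm.

80.018 mm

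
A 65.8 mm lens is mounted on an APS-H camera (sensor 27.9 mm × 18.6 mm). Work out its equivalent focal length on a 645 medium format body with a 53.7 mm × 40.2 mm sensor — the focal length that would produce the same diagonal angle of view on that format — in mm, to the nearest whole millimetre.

132 mm

Sensor diagonal = √(27.9² + 18.6²) = √1124.3700 ≈ 33.5316 mm.
Sensor diagonal = √(53.7² + 40.2²) = √4499.7300 ≈ 67.0800 mm.
Equal angle of view means equal diagonal/f ratio, so f₂ = f₁ · (diagonal₂/diagonal₁) = 65.8 × 67.0800/33.5316.
f₂ = 65.8 × 2.00050 ≈ 131.633 mm.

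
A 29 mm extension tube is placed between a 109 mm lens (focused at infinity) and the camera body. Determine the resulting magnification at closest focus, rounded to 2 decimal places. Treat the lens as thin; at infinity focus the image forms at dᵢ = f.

The tube moves the image plane from f to f + e, so dᵢ = 109 + 29 = 138 mm. Focus is achieved when 1/f = 1/dₒ + 1/dᵢ, giving dₒ = 1/(1/f − 1/(f+e)).
Magnification m = dᵢ/dₒ = (f+e)·(1/f − 1/(f+e)) = e/f = 29/109 ≈ 0.2661.

0.27×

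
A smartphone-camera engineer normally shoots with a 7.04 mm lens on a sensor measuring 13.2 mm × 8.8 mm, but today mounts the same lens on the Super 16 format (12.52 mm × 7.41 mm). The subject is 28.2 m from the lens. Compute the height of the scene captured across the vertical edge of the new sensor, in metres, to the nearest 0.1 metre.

The focal length stays 7.04 mm; the relevant sensor dimension is now h = 7.41 mm. Object distance dₒ = 28.2 m = 28200 mm.
Thin-lens field height W = h·(dₒ − f)/f = 7.41 × (28200 − 7.04)/7.04 ≈ 29674.692 mm = 29.6747 m.

29.7 m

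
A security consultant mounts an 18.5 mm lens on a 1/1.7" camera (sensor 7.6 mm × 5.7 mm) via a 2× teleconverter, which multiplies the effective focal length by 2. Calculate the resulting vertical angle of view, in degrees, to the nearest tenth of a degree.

8.8°

Effective focal length f = 18.5 × 2 = 37 mm.
α = 2·arctan(5.7 / (2 × 37)) = 2·arctan(0.07703) ≈ 8.8093°.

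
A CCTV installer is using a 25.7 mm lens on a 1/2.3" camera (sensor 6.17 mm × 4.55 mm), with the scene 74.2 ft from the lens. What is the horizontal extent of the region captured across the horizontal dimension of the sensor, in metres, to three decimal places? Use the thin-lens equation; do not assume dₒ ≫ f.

dₒ: 74.2 ft × 304.8 mm/ft = 22616.16 mm.
Similar triangles through the lens centre give W/dₒ = w/dᵢ; with 1/f = 1/dₒ + 1/dᵢ this gives W = w·(dₒ − f)/f.
W = 6.17 mm × (22616.2 − 25.7) / 25.7 = 6.17 × 879.0062 ≈ 5423.468 mm = 5.42347 m.

5.423 m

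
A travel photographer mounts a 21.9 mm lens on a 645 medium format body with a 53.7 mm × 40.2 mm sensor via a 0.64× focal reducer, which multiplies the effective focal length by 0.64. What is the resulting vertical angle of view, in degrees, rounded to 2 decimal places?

110.22°

Effective focal length f = 21.9 × 0.64 = 14.016 mm.
α = 2·arctan(40.2 / (2 × 14.016)) = 2·arctan(1.43408) ≈ 110.2228°.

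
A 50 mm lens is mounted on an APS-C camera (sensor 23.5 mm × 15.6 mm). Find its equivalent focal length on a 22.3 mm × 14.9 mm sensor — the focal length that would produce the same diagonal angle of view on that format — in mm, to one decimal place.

47.5 mm

Sensor diagonal = √(23.5² + 15.6²) = √795.6100 ≈ 28.2066 mm.
Sensor diagonal = √(22.3² + 14.9²) = √719.3000 ≈ 26.8198 mm.
Equal angle of view means equal diagonal/f ratio, so f₂ = f₁ · (diagonal₂/diagonal₁) = 50 × 26.8198/28.2066.
f₂ = 50 × 0.95083 ≈ 47.542 mm.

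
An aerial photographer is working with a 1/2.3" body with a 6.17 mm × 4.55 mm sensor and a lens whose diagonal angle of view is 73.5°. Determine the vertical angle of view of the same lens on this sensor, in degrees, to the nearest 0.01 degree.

47.81°

Sensor diagonal = √(6.17² + 4.55²) = √58.7714 ≈ 7.6663 mm.
From the diagonal AOV: f = 7.6663 / (2·tan(36.75°)) = 7.6663 / 1.49347 ≈ 5.1332 mm.
Vertical AOV = 2·arctan(4.55 / (2 × 5.1332)) = 2·arctan(0.44320) ≈ 47.8054°.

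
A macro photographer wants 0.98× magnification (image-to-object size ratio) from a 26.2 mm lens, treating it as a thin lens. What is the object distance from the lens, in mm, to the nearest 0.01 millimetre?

52.93 mm

With m = dᵢ/dₒ and 1/f = 1/dₒ + 1/dᵢ, substituting dᵢ = m·dₒ gives 1/f = (1 + 1/m)/dₒ, hence dₒ = f·(1 + 1/m).
dₒ = 26.2 × (1 + 1/0.98) = 26.2 × 2.02041 ≈ 52.935 mm.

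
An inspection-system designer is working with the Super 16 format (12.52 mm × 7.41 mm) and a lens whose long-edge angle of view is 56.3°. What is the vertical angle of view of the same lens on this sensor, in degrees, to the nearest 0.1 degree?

From the long-edge AOV: f = 12.52 / (2·tan(28.15°)) = 12.52 / 1.07014 ≈ 11.6994 mm.
Vertical AOV = 2·arctan(7.41 / (2 × 11.6994)) = 2·arctan(0.31668) ≈ 35.1443°.

35.1°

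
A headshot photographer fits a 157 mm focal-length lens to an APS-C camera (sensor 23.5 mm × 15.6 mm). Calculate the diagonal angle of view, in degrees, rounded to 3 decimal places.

10.266°

Sensor diagonal = √(23.5² + 15.6²) = √795.6100 ≈ 28.2066 mm.
Angle of view α = 2·arctan(d/2f) with d = 28.2066 mm and f = 157 mm.
d/2f = 0.08983; arctan(0.08983) ≈ 5.1331°, so α ≈ 10.2662°.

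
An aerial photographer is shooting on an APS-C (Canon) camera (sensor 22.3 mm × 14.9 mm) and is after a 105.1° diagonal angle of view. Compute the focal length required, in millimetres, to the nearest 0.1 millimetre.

Sensor diagonal = √(22.3² + 14.9²) = √719.3000 ≈ 26.8198 mm.
From α = 2·arctan(d/2f) we get f = d / (2·tan(α/2)).
With d = 26.8198 mm and α/2 = 52.55°, tan(α/2) ≈ 1.30558, so f ≈ 26.8198 / 2.61117 ≈ 10.2712 mm.

10.3 mm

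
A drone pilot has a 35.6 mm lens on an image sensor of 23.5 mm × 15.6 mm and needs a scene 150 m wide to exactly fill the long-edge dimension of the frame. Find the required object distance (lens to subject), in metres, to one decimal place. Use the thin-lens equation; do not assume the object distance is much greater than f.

227.3 m

W: 150 m = 150000 mm.
Magnification m = w/W = dᵢ/dₒ; combined with 1/f = 1/dₒ + 1/dᵢ this gives dₒ = f·(1 + W/w).
dₒ = 35.6 mm × (1 + 150000/23.5) = 35.6 × 6383.9787 ≈ 227269.643 mm = 227.27 m.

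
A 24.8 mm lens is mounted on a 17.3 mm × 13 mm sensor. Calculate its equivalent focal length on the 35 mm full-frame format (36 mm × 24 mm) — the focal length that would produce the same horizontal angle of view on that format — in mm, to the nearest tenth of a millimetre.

Equal angle of view means equal width/f ratio, so f₂ = f₁ · (width₂/width₁) = 24.8 × 36/17.3.
f₂ = 24.8 × 2.08092 ≈ 51.607 mm.

51.6 mm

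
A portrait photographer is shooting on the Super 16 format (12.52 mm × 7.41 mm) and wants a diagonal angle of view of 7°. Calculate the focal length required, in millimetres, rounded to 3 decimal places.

Sensor diagonal = √(12.52² + 7.41²) = √211.6585 ≈ 14.5485 mm.
From α = 2·arctan(d/2f) we get f = d / (2·tan(α/2)).
With d = 14.5485 mm and α/2 = 3.5°, tan(α/2) ≈ 0.06116, so f ≈ 14.5485 / 0.12233 ≈ 118.9328 mm.

118.933 mm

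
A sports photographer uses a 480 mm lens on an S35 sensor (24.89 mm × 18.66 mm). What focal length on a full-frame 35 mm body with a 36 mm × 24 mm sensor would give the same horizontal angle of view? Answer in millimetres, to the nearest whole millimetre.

Equal angle of view means equal width/f ratio, so f₂ = f₁ · (width₂/width₁) = 480 × 36/24.89.
f₂ = 480 × 1.44636 ≈ 694.255 mm.

694 mm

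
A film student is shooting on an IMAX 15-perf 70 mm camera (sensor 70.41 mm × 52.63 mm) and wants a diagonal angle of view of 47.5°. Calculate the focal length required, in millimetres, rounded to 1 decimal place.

Sensor diagonal = √(70.41² + 52.63²) = √7727.4850 ≈ 87.9061 mm.
From α = 2·arctan(d/2f) we get f = d / (2·tan(α/2)).
With d = 87.9061 mm and α/2 = 23.75°, tan(α/2) ≈ 0.44001, so f ≈ 87.9061 / 0.88002 ≈ 99.8909 mm.

99.9 mm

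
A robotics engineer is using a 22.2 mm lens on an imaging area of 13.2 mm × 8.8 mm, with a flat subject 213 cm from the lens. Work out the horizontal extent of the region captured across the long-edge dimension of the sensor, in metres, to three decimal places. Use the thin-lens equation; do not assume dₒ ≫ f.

1.253 m

dₒ: 213 cm = 2130 mm.
Similar triangles through the lens centre give W/dₒ = w/dᵢ; with 1/f = 1/dₒ + 1/dᵢ this gives W = w·(dₒ − f)/f.
W = 13.2 mm × (2130 − 22.2) / 22.2 = 13.2 × 94.9459 ≈ 1253.286 mm = 1.25329 m.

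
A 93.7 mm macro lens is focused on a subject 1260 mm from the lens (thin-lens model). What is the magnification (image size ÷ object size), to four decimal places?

0.0803×

Thin lens: 1/f = 1/dₒ + 1/dᵢ → 1/dᵢ = 1/93.7 − 1/1260 = 0.0098787 mm⁻¹, so dᵢ ≈ 101.2278 mm.
Magnification m = dᵢ/dₒ = 101.2278/1260 ≈ 0.08034.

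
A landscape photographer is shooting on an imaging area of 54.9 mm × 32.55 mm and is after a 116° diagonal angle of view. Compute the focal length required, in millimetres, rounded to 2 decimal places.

Sensor diagonal = √(54.9² + 32.55²) = √4073.5125 ≈ 63.8241 mm.
From α = 2·arctan(d/2f) we get f = d / (2·tan(α/2)).
With d = 63.8241 mm and α/2 = 58°, tan(α/2) ≈ 1.60033, so f ≈ 63.8241 / 3.20067 ≈ 19.9409 mm.

19.94 mm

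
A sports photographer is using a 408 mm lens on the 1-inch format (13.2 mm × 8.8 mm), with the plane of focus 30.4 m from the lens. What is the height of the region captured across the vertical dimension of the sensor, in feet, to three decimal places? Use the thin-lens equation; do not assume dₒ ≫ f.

dₒ: 30.4 m = 30400 mm.
Similar triangles through the lens centre give W/dₒ = h/dᵢ; with 1/f = 1/dₒ + 1/dᵢ this gives W = h·(dₒ − f)/f.
W = 8.8 mm × (30400 − 408) / 408 = 8.8 × 73.5098 ≈ 646.886 mm = 646.886/304.8 ft = 2.12233 ft.

2.122 ft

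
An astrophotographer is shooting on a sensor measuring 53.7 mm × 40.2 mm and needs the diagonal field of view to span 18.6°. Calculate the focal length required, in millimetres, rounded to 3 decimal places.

Sensor diagonal = √(53.7² + 40.2²) = √4499.7300 ≈ 67.0800 mm.
From α = 2·arctan(d/2f) we get f = d / (2·tan(α/2)).
With d = 67.0800 mm and α/2 = 9.3°, tan(α/2) ≈ 0.16376, so f ≈ 67.0800 / 0.32751 ≈ 204.8167 mm.

204.817 mm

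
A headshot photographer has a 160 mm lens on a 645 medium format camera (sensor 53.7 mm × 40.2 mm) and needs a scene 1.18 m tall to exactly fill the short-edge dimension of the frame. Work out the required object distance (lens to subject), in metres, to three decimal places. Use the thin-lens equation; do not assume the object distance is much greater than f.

4.857 m

W: 1.18 m = 1180 mm.
Magnification m = h/W = dᵢ/dₒ; combined with 1/f = 1/dₒ + 1/dᵢ this gives dₒ = f·(1 + W/h).
dₒ = 160 mm × (1 + 1180/40.2) = 160 × 30.3532 ≈ 4856.517 mm = 4.85652 m.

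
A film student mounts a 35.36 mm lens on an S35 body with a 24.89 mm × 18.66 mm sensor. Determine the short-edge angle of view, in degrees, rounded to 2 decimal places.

Angle of view α = 2·arctan(h/2f) with h = 18.66 mm and f = 35.36 mm.
h/2f = 0.26386; arctan(0.26386) ≈ 14.7810°, so α ≈ 29.5621°.

29.56°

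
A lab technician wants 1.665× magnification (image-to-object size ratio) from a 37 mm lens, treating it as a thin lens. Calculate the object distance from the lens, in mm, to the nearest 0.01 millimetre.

59.22 mm

With m = dᵢ/dₒ and 1/f = 1/dₒ + 1/dᵢ, substituting dᵢ = m·dₒ gives 1/f = (1 + 1/m)/dₒ, hence dₒ = f·(1 + 1/m).
dₒ = 37 × (1 + 1/1.665) = 37 × 1.60060 ≈ 59.222 mm.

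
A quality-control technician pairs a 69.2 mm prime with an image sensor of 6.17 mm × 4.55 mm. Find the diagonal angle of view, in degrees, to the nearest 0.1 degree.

6.3°

Sensor diagonal = √(6.17² + 4.55²) = √58.7714 ≈ 7.6663 mm.
Angle of view α = 2·arctan(d/2f) with d = 7.6663 mm and f = 69.2 mm.
d/2f = 0.05539; arctan(0.05539) ≈ 3.1705°, so α ≈ 6.3410°.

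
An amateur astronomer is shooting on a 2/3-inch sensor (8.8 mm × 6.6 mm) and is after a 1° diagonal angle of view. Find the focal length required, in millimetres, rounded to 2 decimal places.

630.24 mm

Sensor diagonal = √(8.8² + 6.6²) = √121.0000 ≈ 11.0000 mm.
From α = 2·arctan(d/2f) we get f = d / (2·tan(α/2)).
With d = 11.0000 mm and α/2 = 0.5°, tan(α/2) ≈ 0.00873, so f ≈ 11.0000 / 0.01745 ≈ 630.2376 mm.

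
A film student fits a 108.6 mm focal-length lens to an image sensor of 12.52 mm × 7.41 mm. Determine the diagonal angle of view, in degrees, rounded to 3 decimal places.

Sensor diagonal = √(12.52² + 7.41²) = √211.6585 ≈ 14.5485 mm.
Angle of view α = 2·arctan(d/2f) with d = 14.5485 mm and f = 108.6 mm.
d/2f = 0.06698; arctan(0.06698) ≈ 3.8321°, so α ≈ 7.6641°.

7.664°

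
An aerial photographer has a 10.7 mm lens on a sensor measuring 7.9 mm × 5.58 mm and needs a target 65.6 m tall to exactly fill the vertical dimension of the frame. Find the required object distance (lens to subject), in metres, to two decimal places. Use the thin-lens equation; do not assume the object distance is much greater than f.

W: 65.6 m = 65600 mm.
Magnification m = h/W = dᵢ/dₒ; combined with 1/f = 1/dₒ + 1/dᵢ this gives dₒ = f·(1 + W/h).
dₒ = 10.7 mm × (1 + 65600/5.58) = 10.7 × 11757.2724 ≈ 125802.815 mm = 125.803 m.

125.80 m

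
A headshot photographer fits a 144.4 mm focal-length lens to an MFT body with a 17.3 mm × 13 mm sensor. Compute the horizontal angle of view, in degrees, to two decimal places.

Angle of view α = 2·arctan(w/2f) with w = 17.3 mm and f = 144.4 mm.
w/2f = 0.05990; arctan(0.05990) ≈ 3.4281°, so α ≈ 6.8562°.

6.86°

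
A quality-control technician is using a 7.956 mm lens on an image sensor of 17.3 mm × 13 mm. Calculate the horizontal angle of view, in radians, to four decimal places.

1.6543 rad

Angle of view α = 2·arctan(w/2f) with w = 17.3 mm and f = 7.956 mm.
w/2f = 1.08723; arctan(1.08723) ≈ 0.8272 rad, so α ≈ 1.6543 rad.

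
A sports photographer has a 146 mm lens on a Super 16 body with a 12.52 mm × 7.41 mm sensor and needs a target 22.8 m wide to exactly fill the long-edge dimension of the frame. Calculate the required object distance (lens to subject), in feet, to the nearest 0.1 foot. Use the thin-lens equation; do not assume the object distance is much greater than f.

872.8 ft

W: 22.8 m = 22800 mm.
Magnification m = w/W = dᵢ/dₒ; combined with 1/f = 1/dₒ + 1/dᵢ this gives dₒ = f·(1 + W/w).
dₒ = 146 mm × (1 + 22800/12.52) = 146 × 1822.0863 ≈ 266024.594 mm = 266024.594/304.8 ft = 872.784 ft.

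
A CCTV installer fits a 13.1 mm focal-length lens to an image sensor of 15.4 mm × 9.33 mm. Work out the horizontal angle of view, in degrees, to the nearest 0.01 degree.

60.89°

Angle of view α = 2·arctan(w/2f) with w = 15.4 mm and f = 13.1 mm.
w/2f = 0.58779; arctan(0.58779) ≈ 30.4464°, so α ≈ 60.8929°.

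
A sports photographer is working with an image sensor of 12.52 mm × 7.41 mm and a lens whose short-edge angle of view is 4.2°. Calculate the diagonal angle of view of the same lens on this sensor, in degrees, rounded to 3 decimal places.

From the short-edge AOV: f = 7.41 / (2·tan(2.1°)) = 7.41 / 0.07334 ≈ 101.0409 mm.
Sensor diagonal = √(12.52² + 7.41²) = √211.6585 ≈ 14.5485 mm.
Diagonal AOV = 2·arctan(14.5485 / (2 × 101.0409)) = 2·arctan(0.07199) ≈ 8.2356°.

8.236°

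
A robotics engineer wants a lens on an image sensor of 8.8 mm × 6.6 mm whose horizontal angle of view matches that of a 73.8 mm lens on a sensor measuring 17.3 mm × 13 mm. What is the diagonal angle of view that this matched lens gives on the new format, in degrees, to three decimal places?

Equal horizontal AOV ⇒ f₂ = f₁ · 8.8/17.3 = 73.8 × 0.50867 ≈ 37.5399 mm.
Sensor diagonal = √(8.8² + 6.6²) = √121.0000 ≈ 11.0000 mm.
Diagonal AOV on the new format = 2·arctan(11.0000 / (2 × 37.5399)) = 2·arctan(0.14651) ≈ 16.6703°.

16.670°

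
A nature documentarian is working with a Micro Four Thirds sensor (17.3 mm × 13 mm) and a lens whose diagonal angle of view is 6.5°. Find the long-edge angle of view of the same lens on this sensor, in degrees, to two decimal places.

Sensor diagonal = √(17.3² + 13²) = √468.2900 ≈ 21.6400 mm.
From the diagonal AOV: f = 21.6400 / (2·tan(3.25°)) = 21.6400 / 0.11357 ≈ 190.5463 mm.
Long-edge AOV = 2·arctan(17.3 / (2 × 190.5463)) = 2·arctan(0.04540) ≈ 5.1984°.

5.20°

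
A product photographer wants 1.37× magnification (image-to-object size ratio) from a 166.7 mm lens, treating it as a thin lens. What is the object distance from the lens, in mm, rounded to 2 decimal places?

288.38 mm

With m = dᵢ/dₒ and 1/f = 1/dₒ + 1/dᵢ, substituting dᵢ = m·dₒ gives 1/f = (1 + 1/m)/dₒ, hence dₒ = f·(1 + 1/m).
dₒ = 166.7 × (1 + 1/1.37) = 166.7 × 1.72993 ≈ 288.379 mm.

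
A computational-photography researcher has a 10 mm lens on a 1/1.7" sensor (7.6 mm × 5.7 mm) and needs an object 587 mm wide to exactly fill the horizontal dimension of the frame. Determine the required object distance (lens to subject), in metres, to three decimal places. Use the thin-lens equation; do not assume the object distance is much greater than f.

Magnification m = w/W = dᵢ/dₒ; combined with 1/f = 1/dₒ + 1/dᵢ this gives dₒ = f·(1 + W/w).
dₒ = 10 mm × (1 + 587/7.6) = 10 × 78.2368 ≈ 782.368 mm = 0.782368 m.

0.782 m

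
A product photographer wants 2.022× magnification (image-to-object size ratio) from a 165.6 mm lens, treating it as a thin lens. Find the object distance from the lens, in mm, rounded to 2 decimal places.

247.50 mm

With m = dᵢ/dₒ and 1/f = 1/dₒ + 1/dᵢ, substituting dᵢ = m·dₒ gives 1/f = (1 + 1/m)/dₒ, hence dₒ = f·(1 + 1/m).
dₒ = 165.6 × (1 + 1/2.022) = 165.6 × 1.49456 ≈ 247.499 mm.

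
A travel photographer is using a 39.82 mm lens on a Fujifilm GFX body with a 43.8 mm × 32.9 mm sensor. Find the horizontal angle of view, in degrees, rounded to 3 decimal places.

Angle of view α = 2·arctan(w/2f) with w = 43.8 mm and f = 39.82 mm.
w/2f = 0.54997; arctan(0.54997) ≈ 28.8097°, so α ≈ 57.6194°.

57.619°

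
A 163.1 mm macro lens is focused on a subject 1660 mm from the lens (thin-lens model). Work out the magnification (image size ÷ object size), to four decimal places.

Thin lens: 1/f = 1/dₒ + 1/dᵢ → 1/dᵢ = 1/163.1 − 1/1660 = 0.0055288 mm⁻¹, so dᵢ ≈ 180.8711 mm.
Magnification m = dᵢ/dₒ = 180.8711/1660 ≈ 0.10896.

0.1090×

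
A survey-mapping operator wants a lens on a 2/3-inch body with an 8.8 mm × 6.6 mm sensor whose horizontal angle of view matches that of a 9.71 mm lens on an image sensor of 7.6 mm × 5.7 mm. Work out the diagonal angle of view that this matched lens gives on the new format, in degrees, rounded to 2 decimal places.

Equal horizontal AOV ⇒ f₂ = f₁ · 8.8/7.6 = 9.71 × 1.15789 ≈ 11.2432 mm.
Sensor diagonal = √(8.8² + 6.6²) = √121.0000 ≈ 11.0000 mm.
Diagonal AOV on the new format = 2·arctan(11.0000 / (2 × 11.2432)) = 2·arctan(0.48919) ≈ 52.1345°.

52.13°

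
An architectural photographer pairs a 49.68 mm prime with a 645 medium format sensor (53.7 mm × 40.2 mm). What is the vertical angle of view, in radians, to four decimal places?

Angle of view α = 2·arctan(h/2f) with h = 40.2 mm and f = 49.68 mm.
h/2f = 0.40459; arctan(0.40459) ≈ 0.3845 rad, so α ≈ 0.7689 rad.

0.7689 rad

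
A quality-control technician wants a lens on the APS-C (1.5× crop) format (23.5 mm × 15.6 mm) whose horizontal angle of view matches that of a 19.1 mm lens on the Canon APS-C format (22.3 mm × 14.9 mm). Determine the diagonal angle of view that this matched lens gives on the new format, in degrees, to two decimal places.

70.04°

Equal horizontal AOV ⇒ f₂ = f₁ · 23.5/22.3 = 19.1 × 1.05381 ≈ 20.1278 mm.
Sensor diagonal = √(23.5² + 15.6²) = √795.6100 ≈ 28.2066 mm.
Diagonal AOV on the new format = 2·arctan(28.2066 / (2 × 20.1278)) = 2·arctan(0.70069) ≈ 70.0368°.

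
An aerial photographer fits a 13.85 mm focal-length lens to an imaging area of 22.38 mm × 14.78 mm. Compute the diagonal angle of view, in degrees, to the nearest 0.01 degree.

88.15°

Sensor diagonal = √(22.38² + 14.78²) = √719.3128 ≈ 26.8200 mm.
Angle of view α = 2·arctan(d/2f) with d = 26.8200 mm and f = 13.85 mm.
d/2f = 0.96823; arctan(0.96823) ≈ 44.0753°, so α ≈ 88.1506°.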